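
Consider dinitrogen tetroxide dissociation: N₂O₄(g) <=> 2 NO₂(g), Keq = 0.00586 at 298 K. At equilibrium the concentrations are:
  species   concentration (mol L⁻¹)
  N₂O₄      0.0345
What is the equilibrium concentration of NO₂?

[NO₂] = 0.0142 mol L⁻¹

At equilibrium, Keq = [NO₂]² / [N₂O₄] = 0.00586.
([NO₂])² / (0.0345) = 0.00586
[NO₂]² = 2.02×10⁻⁴ ⇒ [NO₂] = 0.0142 mol L⁻¹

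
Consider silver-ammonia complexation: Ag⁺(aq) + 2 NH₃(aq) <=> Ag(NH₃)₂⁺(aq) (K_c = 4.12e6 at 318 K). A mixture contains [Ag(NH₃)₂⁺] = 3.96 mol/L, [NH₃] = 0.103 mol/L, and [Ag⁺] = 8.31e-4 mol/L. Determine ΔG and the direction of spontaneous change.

ΔG = -5.86 kJ/mol; the forward reaction is spontaneous

Q_c = [Ag(NH₃)₂⁺] / ([Ag⁺]·[NH₃]²) = (3.96) / ((8.31e-4)·(0.103)²) = 4.49e5
ΔG = RT ln(Q_c/K_c) = (8.314 J mol⁻¹ K⁻¹)(318 K) × ln(4.49e5/4.12e6)
   = (2.644 kJ/mol)(-2.217) = -5.86 kJ/mol
ΔG < 0, so the forward reaction is spontaneous (proceeds forward).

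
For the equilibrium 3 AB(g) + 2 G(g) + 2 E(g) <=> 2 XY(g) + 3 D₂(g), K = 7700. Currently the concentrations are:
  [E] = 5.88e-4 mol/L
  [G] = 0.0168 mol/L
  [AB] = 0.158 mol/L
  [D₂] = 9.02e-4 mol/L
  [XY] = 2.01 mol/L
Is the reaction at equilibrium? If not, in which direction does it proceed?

at equilibrium

Q = [XY]²·[D₂]³ / ([AB]³·[G]²·[E]²) = (2.01)²·(9.02e-4)³ / ((0.158)³·(0.0168)²·(5.88e-4)²) = 7700
Q = 7700 = K, so the system is already at equilibrium.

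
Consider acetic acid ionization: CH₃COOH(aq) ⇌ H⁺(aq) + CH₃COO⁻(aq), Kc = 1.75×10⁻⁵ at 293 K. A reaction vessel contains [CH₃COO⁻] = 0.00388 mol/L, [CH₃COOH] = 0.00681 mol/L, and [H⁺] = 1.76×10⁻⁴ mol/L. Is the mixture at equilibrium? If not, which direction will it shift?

Qc = [H⁺]·[CH₃COO⁻] / [CH₃COOH] = (1.76×10⁻⁴)·(0.00388) / (0.00681) = 1.00×10⁻⁴
Qc = 1.00×10⁻⁴ > Kc = 1.75×10⁻⁵: net reverse reaction.

no; Q > K, reaction proceeds in reverse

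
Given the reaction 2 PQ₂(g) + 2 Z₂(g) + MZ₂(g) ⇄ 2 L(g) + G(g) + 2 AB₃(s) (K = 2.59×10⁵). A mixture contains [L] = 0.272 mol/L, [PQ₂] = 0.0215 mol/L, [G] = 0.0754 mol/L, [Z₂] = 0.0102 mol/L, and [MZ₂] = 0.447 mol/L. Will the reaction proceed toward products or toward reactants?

(AB₃ is a pure solid — omitted from Q.)
Q = [L]²·[G] / ([PQ₂]²·[Z₂]²·[MZ₂]) = (0.272)²·(0.0754) / ((0.0215)²·(0.0102)²·(0.447)) = 2.59×10⁵
Q = 2.59×10⁵ = K, so the system is already at equilibrium.

no net change (already at equilibrium)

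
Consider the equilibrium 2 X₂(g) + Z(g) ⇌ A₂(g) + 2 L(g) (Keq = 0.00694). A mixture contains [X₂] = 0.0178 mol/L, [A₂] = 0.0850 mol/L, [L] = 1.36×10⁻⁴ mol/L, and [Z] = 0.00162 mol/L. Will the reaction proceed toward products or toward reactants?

Q = [A₂]·[L]² / ([X₂]²·[Z]) = (0.0850)·(1.36×10⁻⁴)² / ((0.0178)²·(0.00162)) = 0.00306
Q = 0.00306 < Keq = 0.00694, so the forward reaction proceeds.

forward (toward products)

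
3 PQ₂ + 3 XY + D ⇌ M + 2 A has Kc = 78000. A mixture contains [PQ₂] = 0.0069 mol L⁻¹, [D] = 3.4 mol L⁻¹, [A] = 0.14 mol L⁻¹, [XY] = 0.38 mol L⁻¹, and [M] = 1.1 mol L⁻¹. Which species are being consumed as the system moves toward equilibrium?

Qc = [M]·[A]² / ([PQ₂]³·[XY]³·[D]) = (1.1)·(0.14)² / ((0.0069)³·(0.38)³·(3.4)) = 3.5e5
Qc = 3.5e5 > Kc = 78000: net reverse reaction.

M, A (products)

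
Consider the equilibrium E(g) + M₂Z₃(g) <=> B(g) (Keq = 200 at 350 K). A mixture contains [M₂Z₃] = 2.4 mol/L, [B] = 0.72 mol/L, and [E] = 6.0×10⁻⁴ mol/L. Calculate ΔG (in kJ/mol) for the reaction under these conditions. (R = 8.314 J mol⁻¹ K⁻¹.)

ΔG = 2.67 kJ/mol

Q = [B] / ([E]·[M₂Z₃]) = (0.72) / ((6.0×10⁻⁴)·(2.4)) = 500
ΔG = RT ln(Q/Keq) = (8.314 J mol⁻¹ K⁻¹)(350 K) × ln(500/200)
   = (2.910 kJ/mol)(0.9163) = 2.67 kJ/mol
ΔG > 0, so the forward reaction is non-spontaneous (proceeds in reverse).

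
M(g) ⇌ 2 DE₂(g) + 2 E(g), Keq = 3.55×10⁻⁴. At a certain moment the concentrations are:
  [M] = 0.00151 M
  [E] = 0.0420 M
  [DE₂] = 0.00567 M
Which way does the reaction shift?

Q = [DE₂]²·[E]² / [M] = (0.00567)²·(0.0420)² / (0.00151) = 3.76×10⁻⁵
Q = 3.76×10⁻⁵ < Keq = 3.55×10⁻⁴, so the forward reaction proceeds.

in the forward direction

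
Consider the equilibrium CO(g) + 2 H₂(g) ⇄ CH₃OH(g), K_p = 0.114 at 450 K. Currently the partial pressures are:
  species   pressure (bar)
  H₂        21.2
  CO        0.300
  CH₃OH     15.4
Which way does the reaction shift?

Q_p = P(CH₃OH) / (P(CO)·P(H₂)²) = (15.4) / ((0.300)·(21.2)²) = 0.114
Q_p = 0.114 = K_p, so the system is already at equilibrium.

at equilibrium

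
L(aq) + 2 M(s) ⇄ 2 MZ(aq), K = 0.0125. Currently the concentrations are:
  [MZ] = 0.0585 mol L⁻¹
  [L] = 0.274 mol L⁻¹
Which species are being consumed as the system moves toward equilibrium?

none (at equilibrium)

(M is a pure solid — omitted from Q.)
Q = [MZ]² / [L] = (0.0585)² / (0.274) = 0.0125
Q = 0.0125 = K; the system is at equilibrium.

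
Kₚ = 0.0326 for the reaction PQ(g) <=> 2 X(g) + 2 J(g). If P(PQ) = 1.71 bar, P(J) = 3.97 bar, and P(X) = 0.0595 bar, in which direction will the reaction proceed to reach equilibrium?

no net change (already at equilibrium)

Qₚ = P(X)²·P(J)² / P(PQ) = (0.0595)²·(3.97)² / (1.71) = 0.0326
Qₚ = 0.0326 = Kₚ, so the system is already at equilibrium.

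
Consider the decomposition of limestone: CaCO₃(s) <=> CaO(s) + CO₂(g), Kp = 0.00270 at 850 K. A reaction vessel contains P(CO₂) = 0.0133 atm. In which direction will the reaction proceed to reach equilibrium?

(CaCO₃, CaO are pure solids — omitted from Qp.)
Qp = P(CO₂) = 0.0133
Qp = 0.0133 > Kp = 0.00270, so the reverse reaction proceeds.

toward reactants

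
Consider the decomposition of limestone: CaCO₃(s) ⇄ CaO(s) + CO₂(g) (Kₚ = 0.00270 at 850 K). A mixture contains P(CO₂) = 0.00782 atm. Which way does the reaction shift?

(CaCO₃, CaO are pure solids — omitted from Qₚ.)
Qₚ = P(CO₂) = 0.00782
Qₚ = 0.00782 > Kₚ = 0.00270, so the reverse reaction proceeds.

in the reverse direction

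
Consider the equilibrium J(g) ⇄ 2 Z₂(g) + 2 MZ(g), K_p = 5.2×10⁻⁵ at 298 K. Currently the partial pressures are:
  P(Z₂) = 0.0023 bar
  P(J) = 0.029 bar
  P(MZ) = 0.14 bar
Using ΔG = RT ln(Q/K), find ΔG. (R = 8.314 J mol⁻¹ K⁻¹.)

ΔG = -6.63 kJ/mol

Q_p = P(Z₂)²·P(MZ)² / P(J) = (0.0023)²·(0.14)² / (0.029) = 3.58×10⁻⁶
ΔG = RT ln(Q_p/K_p) = (8.314 J mol⁻¹ K⁻¹)(298 K) × ln(3.58×10⁻⁶/5.2×10⁻⁵)
   = (2.478 kJ/mol)(-2.676) = -6.63 kJ/mol
ΔG < 0, so the forward reaction is spontaneous (proceeds forward).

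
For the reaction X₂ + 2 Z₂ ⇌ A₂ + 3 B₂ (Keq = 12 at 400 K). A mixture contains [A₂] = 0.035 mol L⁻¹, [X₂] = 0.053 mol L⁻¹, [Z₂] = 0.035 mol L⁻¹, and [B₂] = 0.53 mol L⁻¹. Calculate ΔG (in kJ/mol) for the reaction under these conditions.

ΔG = 6.32 kJ/mol

Q = [A₂]·[B₂]³ / ([X₂]·[Z₂]²) = (0.035)·(0.53)³ / ((0.053)·(0.035)²) = 80.3
ΔG = RT ln(Q/Keq) = (8.314 J mol⁻¹ K⁻¹)(400 K) × ln(80.3/12)
   = (3.326 kJ/mol)(1.901) = 6.32 kJ/mol
ΔG > 0, so the forward reaction is non-spontaneous (proceeds in reverse).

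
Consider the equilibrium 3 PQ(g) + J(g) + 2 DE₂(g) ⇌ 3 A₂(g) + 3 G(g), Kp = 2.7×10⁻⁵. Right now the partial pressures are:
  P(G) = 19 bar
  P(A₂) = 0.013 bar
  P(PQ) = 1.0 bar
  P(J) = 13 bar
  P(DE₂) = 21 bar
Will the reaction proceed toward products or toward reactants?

Qp = P(A₂)³·P(G)³ / (P(PQ)³·P(J)·P(DE₂)²) = (0.013)³·(19)³ / ((1.0)³·(13)·(21)²) = 2.6×10⁻⁶
Qp = 2.6×10⁻⁶ < Kp = 2.7×10⁻⁵, so the forward reaction proceeds.

in the forward direction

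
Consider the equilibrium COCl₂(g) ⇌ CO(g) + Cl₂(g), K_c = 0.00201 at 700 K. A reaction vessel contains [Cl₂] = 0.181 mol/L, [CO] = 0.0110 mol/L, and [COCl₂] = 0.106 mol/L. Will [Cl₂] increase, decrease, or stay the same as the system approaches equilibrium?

decrease

Q_c = [CO]·[Cl₂] / [COCl₂] = (0.0110)·(0.181) / (0.106) = 0.0188
Q_c = 0.0188 > K_c = 0.00201: net reverse reaction.
Cl₂ is a product, so it decreases.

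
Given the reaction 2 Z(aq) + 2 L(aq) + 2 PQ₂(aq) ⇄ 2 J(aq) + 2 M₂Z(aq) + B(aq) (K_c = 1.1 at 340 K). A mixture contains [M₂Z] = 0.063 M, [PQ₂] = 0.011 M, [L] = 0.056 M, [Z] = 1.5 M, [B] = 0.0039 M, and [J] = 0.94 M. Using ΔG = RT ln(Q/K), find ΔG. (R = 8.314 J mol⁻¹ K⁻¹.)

Q_c = [J]²·[M₂Z]²·[B] / ([Z]²·[L]²·[PQ₂]²) = (0.94)²·(0.063)²·(0.0039) / ((1.5)²·(0.056)²·(0.011)²) = 16.0
ΔG = RT ln(Q_c/K_c) = (8.314 J mol⁻¹ K⁻¹)(340 K) × ln(16.0/1.1)
   = (2.827 kJ/mol)(2.677) = 7.57 kJ/mol
ΔG > 0, so the forward reaction is non-spontaneous (proceeds in reverse).

ΔG = 7.57 kJ/mol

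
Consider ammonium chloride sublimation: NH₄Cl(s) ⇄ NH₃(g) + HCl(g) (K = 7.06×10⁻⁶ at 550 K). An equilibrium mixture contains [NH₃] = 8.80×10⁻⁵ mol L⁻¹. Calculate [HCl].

(NH₄Cl is a pure solid — omitted from K.)
At equilibrium, K = [NH₃]·[HCl] = 7.06×10⁻⁶.
(8.80×10⁻⁵)·([HCl]) = 7.06×10⁻⁶
[HCl] = 0.0802 mol L⁻¹

[HCl] = 0.0802 mol L⁻¹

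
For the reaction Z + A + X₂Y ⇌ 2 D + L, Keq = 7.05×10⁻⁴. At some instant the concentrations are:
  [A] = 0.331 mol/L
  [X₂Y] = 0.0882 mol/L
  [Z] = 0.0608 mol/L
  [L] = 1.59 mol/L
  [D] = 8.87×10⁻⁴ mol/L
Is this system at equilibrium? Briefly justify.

yes, at equilibrium

Q = [D]²·[L] / ([Z]·[A]·[X₂Y]) = (8.87×10⁻⁴)²·(1.59) / ((0.0608)·(0.331)·(0.0882)) = 7.05×10⁻⁴
Q = 7.05×10⁻⁴ = Keq; the system is at equilibrium.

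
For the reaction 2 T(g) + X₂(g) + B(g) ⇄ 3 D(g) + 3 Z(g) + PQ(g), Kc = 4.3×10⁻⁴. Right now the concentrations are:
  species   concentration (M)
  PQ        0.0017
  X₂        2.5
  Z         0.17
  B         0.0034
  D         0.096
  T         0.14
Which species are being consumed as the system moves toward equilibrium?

T, X₂, B (reactants)

Qc = [D]³·[Z]³·[PQ] / ([T]²·[X₂]·[B]) = (0.096)³·(0.17)³·(0.0017) / ((0.14)²·(2.5)·(0.0034)) = 4.4×10⁻⁵
Qc = 4.4×10⁻⁵ < Kc = 4.3×10⁻⁴: net forward reaction.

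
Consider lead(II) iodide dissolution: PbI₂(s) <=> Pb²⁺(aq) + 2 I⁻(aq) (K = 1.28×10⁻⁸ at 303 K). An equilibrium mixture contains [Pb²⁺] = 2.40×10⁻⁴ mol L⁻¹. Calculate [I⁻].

(PbI₂ is a pure solid — omitted from K.)
At equilibrium, K = [Pb²⁺]·[I⁻]² = 1.28×10⁻⁸.
(2.40×10⁻⁴)·([I⁻])² = 1.28×10⁻⁸
[I⁻]² = 5.33×10⁻⁵ ⇒ [I⁻] = 0.00730 mol L⁻¹

[I⁻] = 0.00730 mol L⁻¹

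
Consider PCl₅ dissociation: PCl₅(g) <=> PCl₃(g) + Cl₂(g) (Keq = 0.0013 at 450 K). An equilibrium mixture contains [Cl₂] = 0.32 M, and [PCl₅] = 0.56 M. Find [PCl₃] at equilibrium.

[PCl₃] = 0.0023 M

At equilibrium, Keq = [PCl₃]·[Cl₂] / [PCl₅] = 0.0013.
([PCl₃])·(0.32) / (0.56) = 0.0013
[PCl₃] = 0.00227 = 0.0023 M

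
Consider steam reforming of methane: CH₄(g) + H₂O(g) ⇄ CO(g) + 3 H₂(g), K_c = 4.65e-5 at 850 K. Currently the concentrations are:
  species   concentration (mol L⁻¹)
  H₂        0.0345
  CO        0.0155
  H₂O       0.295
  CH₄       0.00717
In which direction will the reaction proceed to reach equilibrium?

reverse (toward reactants)

Q_c = [CO]·[H₂]³ / ([CH₄]·[H₂O]) = (0.0155)·(0.0345)³ / ((0.00717)·(0.295)) = 3.01e-4
Q_c = 3.01e-4 > K_c = 4.65e-5, so the reverse reaction proceeds.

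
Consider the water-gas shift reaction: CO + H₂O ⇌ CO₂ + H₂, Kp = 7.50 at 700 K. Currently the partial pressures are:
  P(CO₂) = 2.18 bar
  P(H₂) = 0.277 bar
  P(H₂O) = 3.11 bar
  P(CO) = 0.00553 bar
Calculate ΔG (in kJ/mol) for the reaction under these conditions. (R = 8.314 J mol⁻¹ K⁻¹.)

ΔG = 8.98 kJ/mol

Qp = P(CO₂)·P(H₂) / (P(CO)·P(H₂O)) = (2.18)·(0.277) / ((0.00553)·(3.11)) = 35.1
ΔG = RT ln(Qp/Kp) = (8.314 J mol⁻¹ K⁻¹)(700 K) × ln(35.1/7.50)
   = (5.820 kJ/mol)(1.543) = 8.98 kJ/mol
ΔG > 0, so the forward reaction is non-spontaneous (proceeds in reverse).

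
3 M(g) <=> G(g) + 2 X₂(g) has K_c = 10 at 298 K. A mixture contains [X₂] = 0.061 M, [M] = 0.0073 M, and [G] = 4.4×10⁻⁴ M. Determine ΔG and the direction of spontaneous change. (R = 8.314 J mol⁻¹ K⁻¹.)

ΔG = -2.14 kJ/mol; the forward reaction is spontaneous

Q_c = [G]·[X₂]² / [M]³ = (4.4×10⁻⁴)·(0.061)² / (0.0073)³ = 4.21
ΔG = RT ln(Q_c/K_c) = (8.314 J mol⁻¹ K⁻¹)(298 K) × ln(4.21/10)
   = (2.478 kJ/mol)(-0.8651) = -2.14 kJ/mol
ΔG < 0, so the forward reaction is spontaneous (proceeds forward).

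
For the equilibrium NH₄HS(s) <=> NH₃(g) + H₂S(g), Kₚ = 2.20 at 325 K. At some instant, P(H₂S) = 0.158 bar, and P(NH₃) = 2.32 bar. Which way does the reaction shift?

in the forward direction

(NH₄HS is a pure solid — omitted from Qₚ.)
Qₚ = P(NH₃)·P(H₂S) = (2.32)·(0.158) = 0.367
Qₚ = 0.367 < Kₚ = 2.20, so the forward reaction proceeds.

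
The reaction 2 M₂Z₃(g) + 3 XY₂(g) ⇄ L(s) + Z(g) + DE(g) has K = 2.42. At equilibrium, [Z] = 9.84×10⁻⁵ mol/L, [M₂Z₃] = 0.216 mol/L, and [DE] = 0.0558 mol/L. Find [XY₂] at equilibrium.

(L is a pure solid — omitted from K.)
At equilibrium, K = [Z]·[DE] / ([M₂Z₃]²·[XY₂]³) = 2.42.
(9.84×10⁻⁵)·(0.0558) / ((0.216)²·([XY₂])³) = 2.42
[XY₂]³ = 4.86×10⁻⁵ ⇒ [XY₂] = 0.0365 mol/L

[XY₂] = 0.0365 mol/L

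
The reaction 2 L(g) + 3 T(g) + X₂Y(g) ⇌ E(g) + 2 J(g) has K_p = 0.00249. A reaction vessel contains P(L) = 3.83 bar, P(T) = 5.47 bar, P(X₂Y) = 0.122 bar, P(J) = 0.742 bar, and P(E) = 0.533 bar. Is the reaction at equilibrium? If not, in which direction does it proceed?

Q_p = P(E)·P(J)² / (P(L)²·P(T)³·P(X₂Y)) = (0.533)·(0.742)² / ((3.83)²·(5.47)³·(0.122)) = 0.00100
Q_p = 0.00100 < K_p = 0.00249, so the forward reaction proceeds.

in the forward direction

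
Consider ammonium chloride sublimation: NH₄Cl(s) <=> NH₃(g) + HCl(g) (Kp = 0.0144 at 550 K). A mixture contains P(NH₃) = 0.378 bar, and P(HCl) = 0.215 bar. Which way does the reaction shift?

(NH₄Cl is a pure solid — omitted from Qp.)
Qp = P(NH₃)·P(HCl) = (0.378)·(0.215) = 0.0813
Qp = 0.0813 > Kp = 0.0144, so the reverse reaction proceeds.

toward reactants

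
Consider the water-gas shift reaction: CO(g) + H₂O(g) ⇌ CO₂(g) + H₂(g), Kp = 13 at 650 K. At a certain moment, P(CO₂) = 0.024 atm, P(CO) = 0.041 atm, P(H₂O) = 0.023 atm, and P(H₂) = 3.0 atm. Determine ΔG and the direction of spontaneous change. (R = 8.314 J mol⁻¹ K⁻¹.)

Qp = P(CO₂)·P(H₂) / (P(CO)·P(H₂O)) = (0.024)·(3.0) / ((0.041)·(0.023)) = 76.4
ΔG = RT ln(Qp/Kp) = (8.314 J mol⁻¹ K⁻¹)(650 K) × ln(76.4/13)
   = (5.404 kJ/mol)(1.771) = 9.57 kJ/mol
ΔG > 0, so the forward reaction is non-spontaneous (proceeds in reverse).

ΔG = 9.57 kJ/mol; the forward reaction is non-spontaneous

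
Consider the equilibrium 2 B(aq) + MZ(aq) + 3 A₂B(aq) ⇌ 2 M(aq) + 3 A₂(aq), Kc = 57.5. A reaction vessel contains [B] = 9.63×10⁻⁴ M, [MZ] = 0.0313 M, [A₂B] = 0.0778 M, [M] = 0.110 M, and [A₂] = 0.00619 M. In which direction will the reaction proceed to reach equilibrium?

Qc = [M]²·[A₂]³ / ([B]²·[MZ]·[A₂B]³) = (0.110)²·(0.00619)³ / ((9.63×10⁻⁴)²·(0.0313)·(0.0778)³) = 210
Qc = 210 > Kc = 57.5, so the reverse reaction proceeds.

reverse (toward reactants)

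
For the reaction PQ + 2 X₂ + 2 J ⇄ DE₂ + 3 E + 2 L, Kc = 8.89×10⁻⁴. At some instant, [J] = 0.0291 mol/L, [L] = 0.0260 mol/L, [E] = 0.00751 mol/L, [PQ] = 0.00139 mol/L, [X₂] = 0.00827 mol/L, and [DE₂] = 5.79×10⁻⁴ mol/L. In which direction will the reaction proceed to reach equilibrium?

to the left

Qc = [DE₂]·[E]³·[L]² / ([PQ]·[X₂]²·[J]²) = (5.79×10⁻⁴)·(0.00751)³·(0.0260)² / ((0.00139)·(0.00827)²·(0.0291)²) = 0.00206
Qc = 0.00206 > Kc = 8.89×10⁻⁴, so the reverse reaction proceeds.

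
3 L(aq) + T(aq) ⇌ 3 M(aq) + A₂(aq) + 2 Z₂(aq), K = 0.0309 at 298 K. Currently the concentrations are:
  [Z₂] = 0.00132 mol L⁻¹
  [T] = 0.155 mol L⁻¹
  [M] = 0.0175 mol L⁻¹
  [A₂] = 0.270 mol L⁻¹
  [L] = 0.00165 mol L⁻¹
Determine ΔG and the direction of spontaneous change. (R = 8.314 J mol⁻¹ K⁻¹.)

ΔG = -5.31 kJ/mol; the forward reaction is spontaneous

Q = [M]³·[A₂]·[Z₂]² / ([L]³·[T]) = (0.0175)³·(0.270)·(0.00132)² / ((0.00165)³·(0.155)) = 0.00362
ΔG = RT ln(Q/K) = (8.314 J mol⁻¹ K⁻¹)(298 K) × ln(0.00362/0.0309)
   = (2.478 kJ/mol)(-2.144) = -5.31 kJ/mol
ΔG < 0, so the forward reaction is spontaneous (proceeds forward).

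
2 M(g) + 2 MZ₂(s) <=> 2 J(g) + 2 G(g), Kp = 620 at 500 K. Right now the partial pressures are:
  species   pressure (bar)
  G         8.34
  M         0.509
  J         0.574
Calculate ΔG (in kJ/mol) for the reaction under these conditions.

(MZ₂ is a pure solid — omitted from Qp.)
Qp = P(J)²·P(G)² / P(M)² = (0.574)²·(8.34)² / (0.509)² = 88.5
ΔG = RT ln(Qp/Kp) = (8.314 J mol⁻¹ K⁻¹)(500 K) × ln(88.5/620)
   = (4.157 kJ/mol)(-1.947) = -8.09 kJ/mol
ΔG < 0, so the forward reaction is spontaneous (proceeds forward).

ΔG = -8.09 kJ/mol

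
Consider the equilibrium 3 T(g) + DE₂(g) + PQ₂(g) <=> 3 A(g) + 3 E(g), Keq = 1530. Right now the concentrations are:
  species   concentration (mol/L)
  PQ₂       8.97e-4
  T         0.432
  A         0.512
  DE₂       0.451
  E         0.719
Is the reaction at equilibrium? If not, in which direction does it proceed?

Q = [A]³·[E]³ / ([T]³·[DE₂]·[PQ₂]) = (0.512)³·(0.719)³ / ((0.432)³·(0.451)·(8.97e-4)) = 1530
Q = 1530 = Keq, so the system is already at equilibrium.

neither direction; the system is at equilibrium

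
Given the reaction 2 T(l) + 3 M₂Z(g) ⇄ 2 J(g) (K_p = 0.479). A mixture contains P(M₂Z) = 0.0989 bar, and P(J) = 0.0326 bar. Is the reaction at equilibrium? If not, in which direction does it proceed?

(T is a pure liquid — omitted from Q_p.)
Q_p = P(J)² / P(M₂Z)³ = (0.0326)² / (0.0989)³ = 1.10
Q_p = 1.10 > K_p = 0.479, so the reverse reaction proceeds.

reverse (toward reactants)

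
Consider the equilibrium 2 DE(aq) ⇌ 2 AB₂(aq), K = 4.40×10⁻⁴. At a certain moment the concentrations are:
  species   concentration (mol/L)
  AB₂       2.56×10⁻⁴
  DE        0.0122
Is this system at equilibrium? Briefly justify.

Q = [AB₂]² / [DE]² = (2.56×10⁻⁴)² / (0.0122)² = 4.40×10⁻⁴
Q = 4.40×10⁻⁴ = K; the system is at equilibrium.

yes, at equilibrium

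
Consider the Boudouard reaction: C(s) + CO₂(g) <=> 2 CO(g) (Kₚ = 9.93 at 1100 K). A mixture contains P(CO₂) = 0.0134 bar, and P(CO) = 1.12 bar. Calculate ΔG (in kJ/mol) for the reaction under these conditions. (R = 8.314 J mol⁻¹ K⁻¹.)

(C is a pure solid — omitted from Qₚ.)
Qₚ = P(CO)² / P(CO₂) = (1.12)² / (0.0134) = 93.6
ΔG = RT ln(Qₚ/Kₚ) = (8.314 J mol⁻¹ K⁻¹)(1100 K) × ln(93.6/9.93)
   = (9.145 kJ/mol)(2.243) = 20.5 kJ/mol
ΔG > 0, so the forward reaction is non-spontaneous (proceeds in reverse).

ΔG = 20.5 kJ/mol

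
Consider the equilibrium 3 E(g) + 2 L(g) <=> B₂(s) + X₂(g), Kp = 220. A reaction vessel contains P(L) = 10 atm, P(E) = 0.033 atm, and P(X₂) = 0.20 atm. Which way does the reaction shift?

toward products

(B₂ is a pure solid — omitted from Qp.)
Qp = P(X₂) / (P(E)³·P(L)²) = (0.20) / ((0.033)³·(10)²) = 56
Qp = 56 < Kp = 220, so the forward reaction proceeds.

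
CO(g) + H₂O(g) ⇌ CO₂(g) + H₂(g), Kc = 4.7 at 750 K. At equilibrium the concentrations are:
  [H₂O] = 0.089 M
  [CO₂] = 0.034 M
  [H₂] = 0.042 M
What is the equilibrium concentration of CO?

[CO] = 0.0034 M

At equilibrium, Kc = [CO₂]·[H₂] / ([CO]·[H₂O]) = 4.7.
(0.034)·(0.042) / (([CO])·(0.089)) = 4.7
[CO] = 0.00341 = 0.0034 M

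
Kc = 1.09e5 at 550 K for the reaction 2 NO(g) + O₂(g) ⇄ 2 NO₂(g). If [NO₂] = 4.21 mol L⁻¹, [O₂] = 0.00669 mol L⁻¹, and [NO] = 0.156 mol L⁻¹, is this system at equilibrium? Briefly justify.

Qc = [NO₂]² / ([NO]²·[O₂]) = (4.21)² / ((0.156)²·(0.00669)) = 1.09e5
Qc = 1.09e5 = Kc; the system is at equilibrium.

yes, at equilibrium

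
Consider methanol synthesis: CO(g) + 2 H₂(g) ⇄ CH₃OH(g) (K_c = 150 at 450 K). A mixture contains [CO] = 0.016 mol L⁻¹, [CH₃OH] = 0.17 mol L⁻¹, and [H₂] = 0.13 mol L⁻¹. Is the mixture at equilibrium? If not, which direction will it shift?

no; Q > K, reaction proceeds in reverse

Q_c = [CH₃OH] / ([CO]·[H₂]²) = (0.17) / ((0.016)·(0.13)²) = 630
Q_c = 630 > K_c = 150: net reverse reaction.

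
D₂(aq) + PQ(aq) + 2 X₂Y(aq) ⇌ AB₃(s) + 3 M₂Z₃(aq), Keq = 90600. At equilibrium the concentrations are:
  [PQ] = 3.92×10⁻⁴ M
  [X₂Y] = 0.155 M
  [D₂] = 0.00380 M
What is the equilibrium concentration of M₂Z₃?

[M₂Z₃] = 0.148 M

(AB₃ is a pure solid — omitted from Keq.)
At equilibrium, Keq = [M₂Z₃]³ / ([D₂]·[PQ]·[X₂Y]²) = 90600.
([M₂Z₃])³ / ((0.00380)·(3.92×10⁻⁴)·(0.155)²) = 90600
[M₂Z₃]³ = 0.00324 ⇒ [M₂Z₃] = 0.148 M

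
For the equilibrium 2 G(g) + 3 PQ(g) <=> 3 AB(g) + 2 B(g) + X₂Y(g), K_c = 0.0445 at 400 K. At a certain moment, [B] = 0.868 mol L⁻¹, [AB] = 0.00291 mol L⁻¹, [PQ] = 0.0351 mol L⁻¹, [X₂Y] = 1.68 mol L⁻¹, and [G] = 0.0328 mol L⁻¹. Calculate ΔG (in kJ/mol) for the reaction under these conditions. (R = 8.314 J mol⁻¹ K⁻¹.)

Q_c = [AB]³·[B]²·[X₂Y] / ([G]²·[PQ]³) = (0.00291)³·(0.868)²·(1.68) / ((0.0328)²·(0.0351)³) = 0.670
ΔG = RT ln(Q_c/K_c) = (8.314 J mol⁻¹ K⁻¹)(400 K) × ln(0.670/0.0445)
   = (3.326 kJ/mol)(2.712) = 9.02 kJ/mol
ΔG > 0, so the forward reaction is non-spontaneous (proceeds in reverse).

ΔG = 9.02 kJ/mol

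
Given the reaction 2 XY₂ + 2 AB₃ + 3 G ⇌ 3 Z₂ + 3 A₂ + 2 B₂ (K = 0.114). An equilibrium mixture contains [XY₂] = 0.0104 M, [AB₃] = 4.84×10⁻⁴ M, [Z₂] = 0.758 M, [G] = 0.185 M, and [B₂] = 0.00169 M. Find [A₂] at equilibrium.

[A₂] = 0.00245 M

At equilibrium, K = [Z₂]³·[A₂]³·[B₂]² / ([XY₂]²·[AB₃]²·[G]³) = 0.114.
(0.758)³·([A₂])³·(0.00169)² / ((0.0104)²·(4.84×10⁻⁴)²·(0.185)³) = 0.114
[A₂]³ = 1.47×10⁻⁸ ⇒ [A₂] = 0.00245 M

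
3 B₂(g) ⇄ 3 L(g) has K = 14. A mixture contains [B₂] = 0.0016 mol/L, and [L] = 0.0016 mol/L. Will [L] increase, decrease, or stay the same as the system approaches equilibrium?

Q = [L]³ / [B₂]³ = (0.0016)³ / (0.0016)³ = 1.0
Q = 1.0 < K = 14: net forward reaction.
L is a product, so it increases.

increase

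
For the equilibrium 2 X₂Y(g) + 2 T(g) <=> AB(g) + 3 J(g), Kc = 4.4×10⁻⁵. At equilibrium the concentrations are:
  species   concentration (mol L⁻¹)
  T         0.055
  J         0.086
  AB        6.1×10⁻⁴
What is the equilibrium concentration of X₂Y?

At equilibrium, Kc = [AB]·[J]³ / ([X₂Y]²·[T]²) = 4.4×10⁻⁵.
(6.1×10⁻⁴)·(0.086)³ / (([X₂Y])²·(0.055)²) = 4.4×10⁻⁵
[X₂Y]² = 2.92 ⇒ [X₂Y] = 1.7 mol L⁻¹

[X₂Y] = 1.7 mol L⁻¹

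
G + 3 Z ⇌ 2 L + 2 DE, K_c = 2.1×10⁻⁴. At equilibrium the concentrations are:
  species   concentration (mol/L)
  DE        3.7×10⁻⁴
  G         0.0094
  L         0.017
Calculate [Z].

[Z] = 0.027 mol/L

At equilibrium, K_c = [L]²·[DE]² / ([G]·[Z]³) = 2.1×10⁻⁴.
(0.017)²·(3.7×10⁻⁴)² / ((0.0094)·([Z])³) = 2.1×10⁻⁴
[Z]³ = 2.00×10⁻⁵ ⇒ [Z] = 0.027 mol/L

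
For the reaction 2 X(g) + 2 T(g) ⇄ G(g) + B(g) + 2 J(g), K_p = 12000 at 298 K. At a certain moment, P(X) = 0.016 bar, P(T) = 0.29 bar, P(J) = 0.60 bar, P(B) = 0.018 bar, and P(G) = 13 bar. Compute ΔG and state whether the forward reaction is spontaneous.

ΔG = -2.78 kJ/mol; the forward reaction is spontaneous

Q_p = P(G)·P(B)·P(J)² / (P(X)²·P(T)²) = (13)·(0.018)·(0.60)² / ((0.016)²·(0.29)²) = 3910
ΔG = RT ln(Q_p/K_p) = (8.314 J mol⁻¹ K⁻¹)(298 K) × ln(3910/12000)
   = (2.478 kJ/mol)(-1.121) = -2.78 kJ/mol
ΔG < 0, so the forward reaction is spontaneous (proceeds forward).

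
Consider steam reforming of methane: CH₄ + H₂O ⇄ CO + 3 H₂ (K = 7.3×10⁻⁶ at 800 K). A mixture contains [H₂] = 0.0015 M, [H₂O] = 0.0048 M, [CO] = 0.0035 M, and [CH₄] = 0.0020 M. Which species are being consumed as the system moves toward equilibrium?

Q = [CO]·[H₂]³ / ([CH₄]·[H₂O]) = (0.0035)·(0.0015)³ / ((0.0020)·(0.0048)) = 1.2×10⁻⁶
Q = 1.2×10⁻⁶ < K = 7.3×10⁻⁶: net forward reaction.

CH₄, H₂O (reactants)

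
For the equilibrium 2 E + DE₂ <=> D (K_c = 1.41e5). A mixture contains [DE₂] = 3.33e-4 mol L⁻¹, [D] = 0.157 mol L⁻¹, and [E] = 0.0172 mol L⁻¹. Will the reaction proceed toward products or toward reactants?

reverse (toward reactants)

Q_c = [D] / ([E]²·[DE₂]) = (0.157) / ((0.0172)²·(3.33e-4)) = 1.59e6
Q_c = 1.59e6 > K_c = 1.41e5, so the reverse reaction proceeds.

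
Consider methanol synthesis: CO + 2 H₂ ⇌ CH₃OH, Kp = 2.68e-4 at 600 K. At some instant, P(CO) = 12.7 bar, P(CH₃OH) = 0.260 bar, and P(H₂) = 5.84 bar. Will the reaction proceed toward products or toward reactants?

Qp = P(CH₃OH) / (P(CO)·P(H₂)²) = (0.260) / ((12.7)·(5.84)²) = 6.00e-4
Qp = 6.00e-4 > Kp = 2.68e-4, so the reverse reaction proceeds.

in the reverse direction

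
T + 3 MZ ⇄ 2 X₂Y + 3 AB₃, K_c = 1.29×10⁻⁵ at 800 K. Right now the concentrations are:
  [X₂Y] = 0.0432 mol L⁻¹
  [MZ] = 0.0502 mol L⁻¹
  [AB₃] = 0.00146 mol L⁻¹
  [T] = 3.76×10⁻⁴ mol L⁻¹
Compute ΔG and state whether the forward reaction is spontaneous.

Q_c = [X₂Y]²·[AB₃]³ / ([T]·[MZ]³) = (0.0432)²·(0.00146)³ / ((3.76×10⁻⁴)·(0.0502)³) = 1.22×10⁻⁴
ΔG = RT ln(Q_c/K_c) = (8.314 J mol⁻¹ K⁻¹)(800 K) × ln(1.22×10⁻⁴/1.29×10⁻⁵)
   = (6.651 kJ/mol)(2.247) = 14.9 kJ/mol
ΔG > 0, so the forward reaction is non-spontaneous (proceeds in reverse).

ΔG = 14.9 kJ/mol; the forward reaction is non-spontaneous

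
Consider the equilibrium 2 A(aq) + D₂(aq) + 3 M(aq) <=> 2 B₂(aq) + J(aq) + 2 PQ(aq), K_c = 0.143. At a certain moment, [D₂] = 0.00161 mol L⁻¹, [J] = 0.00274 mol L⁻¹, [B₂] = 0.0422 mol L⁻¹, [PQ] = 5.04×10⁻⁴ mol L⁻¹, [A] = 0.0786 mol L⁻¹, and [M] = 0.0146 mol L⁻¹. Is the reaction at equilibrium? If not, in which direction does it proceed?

Q_c = [B₂]²·[J]·[PQ]² / ([A]²·[D₂]·[M]³) = (0.0422)²·(0.00274)·(5.04×10⁻⁴)² / ((0.0786)²·(0.00161)·(0.0146)³) = 0.0400
Q_c = 0.0400 < K_c = 0.143, so the forward reaction proceeds.

toward products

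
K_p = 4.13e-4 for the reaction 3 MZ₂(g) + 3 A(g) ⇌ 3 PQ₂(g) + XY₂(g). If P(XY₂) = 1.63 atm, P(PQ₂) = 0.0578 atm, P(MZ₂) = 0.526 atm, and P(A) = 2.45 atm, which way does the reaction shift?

Q_p = P(PQ₂)³·P(XY₂) / (P(MZ₂)³·P(A)³) = (0.0578)³·(1.63) / ((0.526)³·(2.45)³) = 1.47e-4
Q_p = 1.47e-4 < K_p = 4.13e-4, so the forward reaction proceeds.

in the forward direction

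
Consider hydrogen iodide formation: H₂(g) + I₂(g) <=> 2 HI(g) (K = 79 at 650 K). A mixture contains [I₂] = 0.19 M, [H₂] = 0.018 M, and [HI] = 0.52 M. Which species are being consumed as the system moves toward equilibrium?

none (at equilibrium)

Q = [HI]² / ([H₂]·[I₂]) = (0.52)² / ((0.018)·(0.19)) = 79
Q = 79 = K; the system is at equilibrium.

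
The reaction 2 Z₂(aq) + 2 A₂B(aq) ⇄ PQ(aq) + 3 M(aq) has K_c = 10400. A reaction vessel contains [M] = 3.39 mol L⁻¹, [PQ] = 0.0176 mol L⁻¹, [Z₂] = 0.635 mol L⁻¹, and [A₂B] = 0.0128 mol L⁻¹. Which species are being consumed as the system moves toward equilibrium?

none (at equilibrium)

Q_c = [PQ]·[M]³ / ([Z₂]²·[A₂B]²) = (0.0176)·(3.39)³ / ((0.635)²·(0.0128)²) = 10400
Q_c = 10400 = K_c; the system is at equilibrium.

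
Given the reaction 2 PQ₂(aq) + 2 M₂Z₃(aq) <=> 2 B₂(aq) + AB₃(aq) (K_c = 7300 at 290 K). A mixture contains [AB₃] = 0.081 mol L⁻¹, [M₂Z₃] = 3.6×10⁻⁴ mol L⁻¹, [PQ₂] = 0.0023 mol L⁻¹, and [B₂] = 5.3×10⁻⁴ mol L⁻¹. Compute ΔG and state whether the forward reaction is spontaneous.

Q_c = [B₂]²·[AB₃] / ([PQ₂]²·[M₂Z₃]²) = (5.3×10⁻⁴)²·(0.081) / ((0.0023)²·(3.6×10⁻⁴)²) = 33200
ΔG = RT ln(Q_c/K_c) = (8.314 J mol⁻¹ K⁻¹)(290 K) × ln(33200/7300)
   = (2.411 kJ/mol)(1.515) = 3.65 kJ/mol
ΔG > 0, so the forward reaction is non-spontaneous (proceeds in reverse).

ΔG = 3.65 kJ/mol; the forward reaction is non-spontaneous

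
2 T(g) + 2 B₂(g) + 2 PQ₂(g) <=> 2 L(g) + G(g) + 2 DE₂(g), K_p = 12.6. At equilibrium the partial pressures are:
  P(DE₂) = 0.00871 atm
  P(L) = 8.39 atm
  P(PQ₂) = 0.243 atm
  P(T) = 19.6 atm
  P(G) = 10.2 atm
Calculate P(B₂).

At equilibrium, K_p = P(L)²·P(G)·P(DE₂)² / (P(T)²·P(B₂)²·P(PQ₂)²) = 12.6.
(8.39)²·(10.2)·(0.00871)² / ((19.6)²·(P(B₂))²·(0.243)²) = 12.6
P(B₂)² = 1.91×10⁻⁴ ⇒ P(B₂) = 0.0138 atm

P(B₂) = 0.0138 atm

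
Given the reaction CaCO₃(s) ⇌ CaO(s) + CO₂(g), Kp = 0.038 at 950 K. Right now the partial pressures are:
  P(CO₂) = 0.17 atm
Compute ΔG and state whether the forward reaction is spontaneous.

(CaCO₃, CaO are pure solids — omitted from Qp.)
Qp = P(CO₂) = 0.170
ΔG = RT ln(Qp/Kp) = (8.314 J mol⁻¹ K⁻¹)(950 K) × ln(0.170/0.038)
   = (7.898 kJ/mol)(1.498) = 11.8 kJ/mol
ΔG > 0, so the forward reaction is non-spontaneous (proceeds in reverse).

ΔG = 11.8 kJ/mol; the forward reaction is non-spontaneous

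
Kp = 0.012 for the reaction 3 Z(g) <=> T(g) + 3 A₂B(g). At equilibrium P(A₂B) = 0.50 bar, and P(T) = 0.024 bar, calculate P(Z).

P(Z) = 0.63 bar

At equilibrium, Kp = P(T)·P(A₂B)³ / P(Z)³ = 0.012.
(0.024)·(0.50)³ / (P(Z))³ = 0.012
P(Z)³ = 0.250 ⇒ P(Z) = 0.63 bar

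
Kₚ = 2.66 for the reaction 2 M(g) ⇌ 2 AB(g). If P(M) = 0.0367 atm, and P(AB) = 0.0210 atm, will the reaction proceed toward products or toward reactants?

Qₚ = P(AB)² / P(M)² = (0.0210)² / (0.0367)² = 0.327
Qₚ = 0.327 < Kₚ = 2.66, so the forward reaction proceeds.

to the right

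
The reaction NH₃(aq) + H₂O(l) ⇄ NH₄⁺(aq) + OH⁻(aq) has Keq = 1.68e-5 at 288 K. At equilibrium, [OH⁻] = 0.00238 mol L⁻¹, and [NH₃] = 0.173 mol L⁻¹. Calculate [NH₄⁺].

(H₂O is a pure liquid — omitted from Keq.)
At equilibrium, Keq = [NH₄⁺]·[OH⁻] / [NH₃] = 1.68e-5.
([NH₄⁺])·(0.00238) / (0.173) = 1.68e-5
[NH₄⁺] = 0.00122 mol L⁻¹

[NH₄⁺] = 0.00122 mol L⁻¹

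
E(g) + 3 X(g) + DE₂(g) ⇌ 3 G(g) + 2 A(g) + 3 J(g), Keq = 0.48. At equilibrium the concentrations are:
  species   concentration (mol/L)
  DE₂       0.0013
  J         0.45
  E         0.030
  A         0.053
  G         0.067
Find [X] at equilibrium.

At equilibrium, Keq = [G]³·[A]²·[J]³ / ([E]·[X]³·[DE₂]) = 0.48.
(0.067)³·(0.053)²·(0.45)³ / ((0.030)·([X])³·(0.0013)) = 0.48
[X]³ = 0.00411 ⇒ [X] = 0.16 mol/L

[X] = 0.16 mol/L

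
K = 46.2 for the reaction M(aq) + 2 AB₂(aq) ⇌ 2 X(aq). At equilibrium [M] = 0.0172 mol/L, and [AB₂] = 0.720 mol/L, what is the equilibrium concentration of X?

[X] = 0.642 mol/L

At equilibrium, K = [X]² / ([M]·[AB₂]²) = 46.2.
([X])² / ((0.0172)·(0.720)²) = 46.2
[X]² = 0.412 ⇒ [X] = 0.642 mol/L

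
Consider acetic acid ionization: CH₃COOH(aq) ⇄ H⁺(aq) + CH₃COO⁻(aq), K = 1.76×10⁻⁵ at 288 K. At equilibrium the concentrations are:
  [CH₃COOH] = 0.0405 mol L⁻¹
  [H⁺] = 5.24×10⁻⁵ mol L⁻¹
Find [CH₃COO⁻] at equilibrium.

At equilibrium, K = [H⁺]·[CH₃COO⁻] / [CH₃COOH] = 1.76×10⁻⁵.
(5.24×10⁻⁵)·([CH₃COO⁻]) / (0.0405) = 1.76×10⁻⁵
[CH₃COO⁻] = 0.0136 mol L⁻¹

[CH₃COO⁻] = 0.0136 mol L⁻¹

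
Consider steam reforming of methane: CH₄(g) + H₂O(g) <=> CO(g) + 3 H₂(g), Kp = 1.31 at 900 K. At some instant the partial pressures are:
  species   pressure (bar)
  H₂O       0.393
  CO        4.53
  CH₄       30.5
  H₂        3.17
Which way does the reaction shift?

reverse (toward reactants)

Qp = P(CO)·P(H₂)³ / (P(CH₄)·P(H₂O)) = (4.53)·(3.17)³ / ((30.5)·(0.393)) = 12.0
Qp = 12.0 > Kp = 1.31, so the reverse reaction proceeds.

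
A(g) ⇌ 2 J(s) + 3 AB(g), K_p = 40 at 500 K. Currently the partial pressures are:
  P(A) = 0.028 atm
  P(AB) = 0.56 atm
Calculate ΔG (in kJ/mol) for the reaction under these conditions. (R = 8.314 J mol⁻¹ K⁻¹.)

ΔG = -7.70 kJ/mol

(J is a pure solid — omitted from Q_p.)
Q_p = P(AB)³ / P(A) = (0.56)³ / (0.028) = 6.27
ΔG = RT ln(Q_p/K_p) = (8.314 J mol⁻¹ K⁻¹)(500 K) × ln(6.27/40)
   = (4.157 kJ/mol)(-1.853) = -7.70 kJ/mol
ΔG < 0, so the forward reaction is spontaneous (proceeds forward).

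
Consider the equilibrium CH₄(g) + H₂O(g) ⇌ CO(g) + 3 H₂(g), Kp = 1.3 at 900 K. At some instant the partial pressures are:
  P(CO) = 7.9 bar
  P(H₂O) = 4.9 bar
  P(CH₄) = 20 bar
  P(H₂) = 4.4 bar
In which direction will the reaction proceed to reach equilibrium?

toward reactants

Qp = P(CO)·P(H₂)³ / (P(CH₄)·P(H₂O)) = (7.9)·(4.4)³ / ((20)·(4.9)) = 6.9
Qp = 6.9 > Kp = 1.3, so the reverse reaction proceeds.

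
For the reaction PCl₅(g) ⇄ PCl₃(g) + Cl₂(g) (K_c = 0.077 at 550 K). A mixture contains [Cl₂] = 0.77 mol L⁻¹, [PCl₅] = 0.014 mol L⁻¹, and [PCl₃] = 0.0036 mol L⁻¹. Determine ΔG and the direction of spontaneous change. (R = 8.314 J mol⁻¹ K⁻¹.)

Q_c = [PCl₃]·[Cl₂] / [PCl₅] = (0.0036)·(0.77) / (0.014) = 0.198
ΔG = RT ln(Q_c/K_c) = (8.314 J mol⁻¹ K⁻¹)(550 K) × ln(0.198/0.077)
   = (4.573 kJ/mol)(0.9445) = 4.32 kJ/mol
ΔG > 0, so the forward reaction is non-spontaneous (proceeds in reverse).

ΔG = 4.32 kJ/mol; the forward reaction is non-spontaneous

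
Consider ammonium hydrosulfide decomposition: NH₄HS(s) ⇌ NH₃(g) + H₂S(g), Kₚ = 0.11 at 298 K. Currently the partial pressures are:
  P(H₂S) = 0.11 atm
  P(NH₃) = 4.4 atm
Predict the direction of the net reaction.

to the left

(NH₄HS is a pure solid — omitted from Qₚ.)
Qₚ = P(NH₃)·P(H₂S) = (4.4)·(0.11) = 0.48
Qₚ = 0.48 > Kₚ = 0.11, so the reverse reaction proceeds.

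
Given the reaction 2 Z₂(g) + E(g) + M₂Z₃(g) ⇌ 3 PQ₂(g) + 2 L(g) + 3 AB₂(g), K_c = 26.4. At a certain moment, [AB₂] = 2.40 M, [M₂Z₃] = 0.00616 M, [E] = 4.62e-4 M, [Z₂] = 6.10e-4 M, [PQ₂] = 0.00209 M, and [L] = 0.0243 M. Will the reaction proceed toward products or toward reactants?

to the left

Q_c = [PQ₂]³·[L]²·[AB₂]³ / ([Z₂]²·[E]·[M₂Z₃]) = (0.00209)³·(0.0243)²·(2.40)³ / ((6.10e-4)²·(4.62e-4)·(0.00616)) = 70.4
Q_c = 70.4 > K_c = 26.4, so the reverse reaction proceeds.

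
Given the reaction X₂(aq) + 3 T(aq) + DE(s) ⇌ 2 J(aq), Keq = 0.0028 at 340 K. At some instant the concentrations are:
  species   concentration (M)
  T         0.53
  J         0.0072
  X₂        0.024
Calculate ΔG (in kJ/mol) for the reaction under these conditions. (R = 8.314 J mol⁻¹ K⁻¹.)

(DE is a pure solid — omitted from Q.)
Q = [J]² / ([X₂]·[T]³) = (0.0072)² / ((0.024)·(0.53)³) = 0.0145
ΔG = RT ln(Q/Keq) = (8.314 J mol⁻¹ K⁻¹)(340 K) × ln(0.0145/0.0028)
   = (2.827 kJ/mol)(1.645) = 4.65 kJ/mol
ΔG > 0, so the forward reaction is non-spontaneous (proceeds in reverse).

ΔG = 4.65 kJ/mol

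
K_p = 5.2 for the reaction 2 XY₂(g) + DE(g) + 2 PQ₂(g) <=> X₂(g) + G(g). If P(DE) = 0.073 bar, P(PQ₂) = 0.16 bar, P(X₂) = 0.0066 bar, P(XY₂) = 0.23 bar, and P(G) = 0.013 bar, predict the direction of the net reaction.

Q_p = P(X₂)·P(G) / (P(XY₂)²·P(DE)·P(PQ₂)²) = (0.0066)·(0.013) / ((0.23)²·(0.073)·(0.16)²) = 0.87
Q_p = 0.87 < K_p = 5.2, so the forward reaction proceeds.

toward products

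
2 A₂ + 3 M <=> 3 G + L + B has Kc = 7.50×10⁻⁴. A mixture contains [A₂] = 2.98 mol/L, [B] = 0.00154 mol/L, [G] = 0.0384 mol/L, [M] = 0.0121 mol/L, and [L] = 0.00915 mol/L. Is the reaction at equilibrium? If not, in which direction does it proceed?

Qc = [G]³·[L]·[B] / ([A₂]²·[M]³) = (0.0384)³·(0.00915)·(0.00154) / ((2.98)²·(0.0121)³) = 5.07×10⁻⁵
Qc = 5.07×10⁻⁵ < Kc = 7.50×10⁻⁴, so the forward reaction proceeds.

in the forward direction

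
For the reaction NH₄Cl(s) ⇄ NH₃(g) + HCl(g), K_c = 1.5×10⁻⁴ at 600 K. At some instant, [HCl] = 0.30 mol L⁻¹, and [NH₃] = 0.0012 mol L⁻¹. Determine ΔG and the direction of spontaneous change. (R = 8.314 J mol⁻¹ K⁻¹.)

(NH₄Cl is a pure solid — omitted from Q_c.)
Q_c = [NH₃]·[HCl] = (0.0012)·(0.30) = 3.60×10⁻⁴
ΔG = RT ln(Q_c/K_c) = (8.314 J mol⁻¹ K⁻¹)(600 K) × ln(3.60×10⁻⁴/1.5×10⁻⁴)
   = (4.988 kJ/mol)(0.8755) = 4.37 kJ/mol
ΔG > 0, so the forward reaction is non-spontaneous (proceeds in reverse).

ΔG = 4.37 kJ/mol; the forward reaction is non-spontaneous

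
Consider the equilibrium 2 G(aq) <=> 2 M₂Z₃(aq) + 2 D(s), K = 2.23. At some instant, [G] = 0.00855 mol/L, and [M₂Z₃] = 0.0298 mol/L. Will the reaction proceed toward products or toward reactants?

to the left

(D is a pure solid — omitted from Q.)
Q = [M₂Z₃]² / [G]² = (0.0298)² / (0.00855)² = 12.1
Q = 12.1 > K = 2.23, so the reverse reaction proceeds.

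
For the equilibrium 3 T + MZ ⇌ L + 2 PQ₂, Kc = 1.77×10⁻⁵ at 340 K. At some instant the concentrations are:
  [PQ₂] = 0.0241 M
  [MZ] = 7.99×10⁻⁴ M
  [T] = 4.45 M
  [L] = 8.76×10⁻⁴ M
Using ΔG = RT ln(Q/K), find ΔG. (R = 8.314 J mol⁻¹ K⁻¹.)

Qc = [L]·[PQ₂]² / ([T]³·[MZ]) = (8.76×10⁻⁴)·(0.0241)² / ((4.45)³·(7.99×10⁻⁴)) = 7.23×10⁻⁶
ΔG = RT ln(Qc/Kc) = (8.314 J mol⁻¹ K⁻¹)(340 K) × ln(7.23×10⁻⁶/1.77×10⁻⁵)
   = (2.827 kJ/mol)(-0.8953) = -2.53 kJ/mol
ΔG < 0, so the forward reaction is spontaneous (proceeds forward).

ΔG = -2.53 kJ/mol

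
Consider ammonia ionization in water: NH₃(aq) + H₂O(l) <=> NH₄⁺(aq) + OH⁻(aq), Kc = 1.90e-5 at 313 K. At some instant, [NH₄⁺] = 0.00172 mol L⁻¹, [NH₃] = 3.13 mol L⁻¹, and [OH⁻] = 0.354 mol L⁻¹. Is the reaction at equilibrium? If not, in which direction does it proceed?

(H₂O is a pure liquid — omitted from Qc.)
Qc = [NH₄⁺]·[OH⁻] / [NH₃] = (0.00172)·(0.354) / (3.13) = 1.95e-4
Qc = 1.95e-4 > Kc = 1.90e-5, so the reverse reaction proceeds.

in the reverse direction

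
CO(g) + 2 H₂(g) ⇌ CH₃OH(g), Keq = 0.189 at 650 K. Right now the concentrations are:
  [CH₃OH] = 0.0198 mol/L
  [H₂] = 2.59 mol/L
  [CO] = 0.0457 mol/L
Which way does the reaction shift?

to the right

Q = [CH₃OH] / ([CO]·[H₂]²) = (0.0198) / ((0.0457)·(2.59)²) = 0.0646
Q = 0.0646 < Keq = 0.189, so the forward reaction proceeds.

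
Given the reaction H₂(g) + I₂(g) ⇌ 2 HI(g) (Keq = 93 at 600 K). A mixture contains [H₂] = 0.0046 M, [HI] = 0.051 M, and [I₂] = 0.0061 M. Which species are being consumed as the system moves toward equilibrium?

none (at equilibrium)

Q = [HI]² / ([H₂]·[I₂]) = (0.051)² / ((0.0046)·(0.0061)) = 93
Q = 93 = Keq; the system is at equilibrium.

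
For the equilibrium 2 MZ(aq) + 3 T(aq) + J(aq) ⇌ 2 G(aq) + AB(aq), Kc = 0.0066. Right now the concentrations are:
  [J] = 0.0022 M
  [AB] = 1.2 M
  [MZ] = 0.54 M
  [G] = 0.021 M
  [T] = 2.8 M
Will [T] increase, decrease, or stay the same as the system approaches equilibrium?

increase

Qc = [G]²·[AB] / ([MZ]²·[T]³·[J]) = (0.021)²·(1.2) / ((0.54)²·(2.8)³·(0.0022)) = 0.038
Qc = 0.038 > Kc = 0.0066: net reverse reaction.
T is a reactant, so it increases.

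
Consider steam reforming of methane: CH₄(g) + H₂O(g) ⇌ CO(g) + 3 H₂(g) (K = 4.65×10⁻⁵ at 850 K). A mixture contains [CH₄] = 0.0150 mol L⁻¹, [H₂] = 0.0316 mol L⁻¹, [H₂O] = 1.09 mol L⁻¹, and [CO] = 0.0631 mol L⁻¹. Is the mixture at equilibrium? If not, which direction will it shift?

Q = [CO]·[H₂]³ / ([CH₄]·[H₂O]) = (0.0631)·(0.0316)³ / ((0.0150)·(1.09)) = 1.22×10⁻⁴
Q = 1.22×10⁻⁴ > K = 4.65×10⁻⁵: net reverse reaction.

no; Q > K, reaction proceeds in reverse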